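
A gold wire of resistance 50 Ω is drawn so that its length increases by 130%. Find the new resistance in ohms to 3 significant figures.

k = 1 + 130/100 = 2.3; volume constant ⇒ A' = A/k, so R' = k²R.
R' = 5.29 × 50 = 264 Ω

264 Ω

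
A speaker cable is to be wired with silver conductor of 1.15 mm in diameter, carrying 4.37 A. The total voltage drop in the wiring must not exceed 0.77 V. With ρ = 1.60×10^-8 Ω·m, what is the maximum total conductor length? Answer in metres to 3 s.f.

11.4 m

A = π(d/2)² = π(5.7500e-04 m)² = 1.039e-06 m²
L_max = V_max·A/(1·ρI) = (0.77)(1.039e-06)/(1.60×10^-8×4.37) = 11.4 m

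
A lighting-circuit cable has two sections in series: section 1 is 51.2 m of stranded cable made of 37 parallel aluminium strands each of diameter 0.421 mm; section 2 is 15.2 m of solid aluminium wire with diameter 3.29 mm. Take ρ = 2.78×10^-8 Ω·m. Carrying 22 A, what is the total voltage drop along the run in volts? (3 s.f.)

Section 1: A_strand = π(2.1050e-04)² = 1.392e-07 m²; R₁ = ρL/(N·A_s) = (2.78×10^-8)(51.2)/(37×1.392e-07) = 0.2763 Ω
Section 2: A = π(d/2)² = π(1.6450e-03 m)² = 8.501e-06 m²
R₂ = (2.78×10^-8)(15.2)/(8.501e-06) = 0.04971 Ω
R = R₁ + R₂ = 0.3261 Ω
V = IR = 22 × 0.3261 = 7.17 V

7.17 V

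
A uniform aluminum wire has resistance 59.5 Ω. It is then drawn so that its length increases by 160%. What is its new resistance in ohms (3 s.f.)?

k = 1 + 160/100 = 2.6; volume constant ⇒ A' = A/k, so R' = k²R.
R' = 6.76 × 59.5 = 402 Ω

402 Ω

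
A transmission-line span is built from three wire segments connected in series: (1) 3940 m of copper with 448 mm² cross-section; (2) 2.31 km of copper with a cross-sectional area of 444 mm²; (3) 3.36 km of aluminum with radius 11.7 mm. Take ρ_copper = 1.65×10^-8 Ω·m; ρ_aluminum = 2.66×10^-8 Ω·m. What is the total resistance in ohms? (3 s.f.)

Seg 1: A = 448 mm² = 4.480e-04 m²
R_1 = (1.65×10^-8)(3940)/(4.480e-04) = 0.1451 Ω
Seg 2: A = 444 mm² = 4.440e-04 m²
R_2 = (1.65×10^-8)(2310)/(4.440e-04) = 0.08584 Ω
Seg 3: A = πr² = π(1.1700e-02 m)² = 4.301e-04 m²
R_3 = (2.66×10^-8)(3360)/(4.301e-04) = 0.2078 Ω
R_total = R_1 + R_2 + R_3 = 0.439 Ω

0.439 Ω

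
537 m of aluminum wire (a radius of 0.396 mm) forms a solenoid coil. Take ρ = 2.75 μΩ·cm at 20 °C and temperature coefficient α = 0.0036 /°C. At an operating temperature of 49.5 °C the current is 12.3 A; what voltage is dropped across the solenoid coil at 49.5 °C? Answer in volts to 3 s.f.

408 V

ρ = 2.75 μΩ·cm = 2.75×10^-8 Ω·m
A = πr² = π(3.9600e-04 m)² = 4.927e-07 m²
R₍20₎ = ρL/A = (2.75×10^-8)(537)/(4.927e-07) = 29.98 Ω
R₍49.5₎ = R₍20₎(1 + αΔT) = 29.98 × (1 + 0.0036×29.5) = 33.16 Ω
V = IR = 12.3 × 33.16 = 408 V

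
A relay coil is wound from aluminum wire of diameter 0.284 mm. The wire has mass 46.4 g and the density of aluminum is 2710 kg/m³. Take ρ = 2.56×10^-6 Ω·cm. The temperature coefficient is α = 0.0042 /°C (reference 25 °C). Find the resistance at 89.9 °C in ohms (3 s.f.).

ρ = 2.56×10^-6 Ω·cm = 2.56×10^-8 Ω·m
A = π(d/2)² = π(1.4200e-04 m)² = 6.3347e-08 m²
L = m/(density·A) = 0.0464/(2710×6.3347e-08) = 270.3 m
R = ρL/A = (2.56×10^-8)(270.3)/(6.3347e-08) = 109.2 Ω
R(89.9 °C) = 109.2 × (1 + 0.0042×64.9) = 139 Ω

139 Ω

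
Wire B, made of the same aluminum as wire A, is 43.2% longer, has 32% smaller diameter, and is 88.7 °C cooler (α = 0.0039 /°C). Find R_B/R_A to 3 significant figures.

2.03

R ∝ ρL/d² with ρ ∝ (1+αΔT), so R_B/R_A = (1 + 43.2/100) × (1 − 32/100)⁻² × (1 − 0.0039×88.7)
= 1.432 × 2.163 × 0.6541 = 2.03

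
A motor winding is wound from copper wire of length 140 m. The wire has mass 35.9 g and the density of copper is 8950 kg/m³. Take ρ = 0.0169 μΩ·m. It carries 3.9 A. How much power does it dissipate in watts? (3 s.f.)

ρ = 0.0169 μΩ·m = 1.69×10^-8 Ω·m
A = m/(density·L) = 0.0359/(8950×140) = 2.8651e-08 m²
R = ρL/A = (1.69×10^-8)(140)/(2.8651e-08) = 82.58 Ω
P = I²R = (3.9)² × 82.58 = 1260 W

1260 W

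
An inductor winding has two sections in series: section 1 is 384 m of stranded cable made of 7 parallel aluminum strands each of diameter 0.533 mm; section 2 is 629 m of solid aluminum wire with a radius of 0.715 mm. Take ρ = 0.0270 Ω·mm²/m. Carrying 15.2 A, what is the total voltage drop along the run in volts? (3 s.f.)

262 V

ρ = 0.0270 Ω·mm²/m = 2.70×10^-8 Ω·m
Section 1: A_strand = π(2.6650e-04)² = 2.231e-07 m²; R₁ = ρL/(N·A_s) = (2.70×10^-8)(384)/(7×2.231e-07) = 6.638 Ω
Section 2: A = πr² = π(7.1500e-04 m)² = 1.606e-06 m²
R₂ = (2.70×10^-8)(629)/(1.606e-06) = 10.57 Ω
R = R₁ + R₂ = 17.21 Ω
V = IR = 15.2 × 17.21 = 262 V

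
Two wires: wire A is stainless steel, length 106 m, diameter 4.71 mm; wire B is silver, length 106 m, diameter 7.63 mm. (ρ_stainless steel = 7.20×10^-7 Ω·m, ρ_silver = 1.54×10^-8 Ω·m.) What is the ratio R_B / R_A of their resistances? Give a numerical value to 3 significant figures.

0.00815

R ∝ ρL/d², so R_B/R_A = (ρ_B/ρ_A) × (d_A/d_B)²
= (1.54×10^-8/7.20×10^-7) × (4.71/7.63)² = 0.00815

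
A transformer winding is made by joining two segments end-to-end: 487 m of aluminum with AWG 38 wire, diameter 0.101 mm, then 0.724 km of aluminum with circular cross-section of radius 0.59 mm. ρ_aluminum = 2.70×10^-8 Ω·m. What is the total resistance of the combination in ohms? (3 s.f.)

1660 Ω

Segment 1: A = π(0.101/2 mm)² = π(5.0500e-05 m)² = 8.012e-09 m²
R₁ = ρL/A = (2.70×10^-8)(487)/(8.012e-09) = 1641 Ω
Segment 2: A = πr² = π(5.9000e-04 m)² = 1.094e-06 m²
R₂ = (2.70×10^-8)(724)/(1.094e-06) = 17.88 Ω
R = R₁ + R₂ = 1660 Ω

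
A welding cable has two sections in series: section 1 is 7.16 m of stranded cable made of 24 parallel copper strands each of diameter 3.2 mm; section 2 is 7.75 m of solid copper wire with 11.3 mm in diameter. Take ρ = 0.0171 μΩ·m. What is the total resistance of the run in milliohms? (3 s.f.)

1.96 mΩ

ρ = 0.0171 μΩ·m = 1.71×10^-8 Ω·m
Section 1: A_strand = π(1.6000e-03)² = 8.042e-06 m²; R₁ = ρL/(N·A_s) = (1.71×10^-8)(7.16)/(24×8.042e-06) = 6.343×10^-4 Ω
Section 2: A = π(d/2)² = π(5.6500e-03 m)² = 1.003e-04 m²
R₂ = (1.71×10^-8)(7.75)/(1.003e-04) = 0.001321 Ω
R = R₁ + R₂ = 1.96 mΩ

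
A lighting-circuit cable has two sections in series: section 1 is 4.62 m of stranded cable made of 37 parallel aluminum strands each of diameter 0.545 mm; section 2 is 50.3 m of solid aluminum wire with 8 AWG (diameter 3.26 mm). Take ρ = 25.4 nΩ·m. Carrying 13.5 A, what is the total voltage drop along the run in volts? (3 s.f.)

2.25 V

ρ = 25.4 nΩ·m = 2.54×10^-8 Ω·m
Section 1: A_strand = π(2.7250e-04)² = 2.333e-07 m²; R₁ = ρL/(N·A_s) = (2.54×10^-8)(4.62)/(37×2.333e-07) = 0.0136 Ω
Section 2: A = π(3.26/2 mm)² = π(1.6300e-03 m)² = 8.347e-06 m²
R₂ = (2.54×10^-8)(50.3)/(8.347e-06) = 0.1531 Ω
R = R₁ + R₂ = 0.1667 Ω
V = IR = 13.5 × 0.1667 = 2.25 V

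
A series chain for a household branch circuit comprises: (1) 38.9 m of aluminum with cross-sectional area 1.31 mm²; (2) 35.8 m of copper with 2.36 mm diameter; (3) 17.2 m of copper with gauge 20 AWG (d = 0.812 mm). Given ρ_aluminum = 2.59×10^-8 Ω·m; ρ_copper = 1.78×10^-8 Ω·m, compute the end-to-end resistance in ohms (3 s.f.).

1.51 Ω

Seg 1: A = 1.31 mm² = 1.310e-06 m²
R_1 = (2.59×10^-8)(38.9)/(1.310e-06) = 0.7691 Ω
Seg 2: A = π(d/2)² = π(1.1800e-03 m)² = 4.374e-06 m²
R_2 = (1.78×10^-8)(35.8)/(4.374e-06) = 0.1457 Ω
Seg 3: A = π(0.812/2 mm)² = π(4.0600e-04 m)² = 5.178e-07 m²
R_3 = (1.78×10^-8)(17.2)/(5.178e-07) = 0.5912 Ω
R_total = R_1 + R_2 + R_3 = 1.51 Ω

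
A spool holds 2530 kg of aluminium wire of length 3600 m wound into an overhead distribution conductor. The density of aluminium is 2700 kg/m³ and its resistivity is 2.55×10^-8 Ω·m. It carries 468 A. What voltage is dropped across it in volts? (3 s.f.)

165 V

A = m/(density·L) = 2530/(2700×3600) = 2.6029e-04 m²
R = ρL/A = (2.55×10^-8)(3600)/(2.6029e-04) = 0.3527 Ω
V = IR = 468 × 0.3527 = 165 V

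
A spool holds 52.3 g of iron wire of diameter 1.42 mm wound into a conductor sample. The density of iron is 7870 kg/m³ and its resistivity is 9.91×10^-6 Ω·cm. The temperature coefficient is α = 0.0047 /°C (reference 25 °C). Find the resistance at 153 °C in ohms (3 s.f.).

0.421 Ω

ρ = 9.91×10^-6 Ω·cm = 9.91×10^-8 Ω·m
A = π(d/2)² = π(7.1000e-04 m)² = 1.5837e-06 m²
L = m/(density·A) = 0.0523/(7870×1.5837e-06) = 4.196 m
R = ρL/A = (9.91×10^-8)(4.196)/(1.5837e-06) = 0.2626 Ω
R(153 °C) = 0.2626 × (1 + 0.0047×128) = 0.421 Ω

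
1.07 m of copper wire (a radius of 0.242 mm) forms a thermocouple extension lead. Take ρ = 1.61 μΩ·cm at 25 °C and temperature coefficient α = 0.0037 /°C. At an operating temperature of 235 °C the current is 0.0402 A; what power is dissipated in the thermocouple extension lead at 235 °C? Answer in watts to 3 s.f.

2.69×10^-4 W

ρ = 1.61 μΩ·cm = 1.61×10^-8 Ω·m
A = πr² = π(2.4200e-04 m)² = 1.840e-07 m²
R₍25₎ = ρL/A = (1.61×10^-8)(1.07)/(1.840e-07) = 0.09363 Ω
R₍235₎ = R₍25₎(1 + αΔT) = 0.09363 × (1 + 0.0037×210) = 0.1664 Ω
P = I²R = (0.0402)² × 0.1664 = 2.69×10^-4 W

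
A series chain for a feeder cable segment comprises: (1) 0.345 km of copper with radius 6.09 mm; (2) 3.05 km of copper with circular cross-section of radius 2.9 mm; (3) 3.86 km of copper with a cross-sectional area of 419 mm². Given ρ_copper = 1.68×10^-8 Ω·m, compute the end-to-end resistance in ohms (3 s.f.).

2.14 Ω

Seg 1: A = πr² = π(6.0900e-03 m)² = 1.165e-04 m²
R_1 = (1.68×10^-8)(345)/(1.165e-04) = 0.04974 Ω
Seg 2: A = πr² = π(2.9000e-03 m)² = 2.642e-05 m²
R_2 = (1.68×10^-8)(3050)/(2.642e-05) = 1.939 Ω
Seg 3: A = 419 mm² = 4.190e-04 m²
R_3 = (1.68×10^-8)(3860)/(4.190e-04) = 0.1548 Ω
R_total = R_1 + R_2 + R_3 = 2.14 Ω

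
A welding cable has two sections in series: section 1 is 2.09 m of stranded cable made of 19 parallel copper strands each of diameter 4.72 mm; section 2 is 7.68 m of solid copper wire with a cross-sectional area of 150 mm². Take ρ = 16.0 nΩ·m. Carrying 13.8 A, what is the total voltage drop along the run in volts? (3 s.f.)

0.0127 V

ρ = 16.0 nΩ·m = 1.60×10^-8 Ω·m
Section 1: A_strand = π(2.3600e-03)² = 1.750e-05 m²; R₁ = ρL/(N·A_s) = (1.60×10^-8)(2.09)/(19×1.750e-05) = 1.006×10^-4 Ω
Section 2: A = 150 mm² = 1.500e-04 m²
R₂ = (1.60×10^-8)(7.68)/(1.500e-04) = 8.192×10^-4 Ω
R = R₁ + R₂ = 9.198×10^-4 Ω
V = IR = 13.8 × 9.198×10^-4 = 0.0127 V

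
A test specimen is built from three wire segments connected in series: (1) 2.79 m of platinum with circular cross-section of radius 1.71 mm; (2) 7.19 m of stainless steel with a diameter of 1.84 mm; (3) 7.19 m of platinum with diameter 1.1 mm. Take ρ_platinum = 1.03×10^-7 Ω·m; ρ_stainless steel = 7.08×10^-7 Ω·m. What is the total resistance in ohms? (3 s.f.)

2.72 Ω

Seg 1: A = πr² = π(1.7100e-03 m)² = 9.186e-06 m²
R_1 = (1.03×10^-7)(2.79)/(9.186e-06) = 0.03128 Ω
Seg 2: A = π(d/2)² = π(9.2000e-04 m)² = 2.659e-06 m²
R_2 = (7.08×10^-7)(7.19)/(2.659e-06) = 1.914 Ω
Seg 3: A = π(d/2)² = π(5.5000e-04 m)² = 9.503e-07 m²
R_3 = (1.03×10^-7)(7.19)/(9.503e-07) = 0.7793 Ω
R_total = R_1 + R_2 + R_3 = 2.72 Ω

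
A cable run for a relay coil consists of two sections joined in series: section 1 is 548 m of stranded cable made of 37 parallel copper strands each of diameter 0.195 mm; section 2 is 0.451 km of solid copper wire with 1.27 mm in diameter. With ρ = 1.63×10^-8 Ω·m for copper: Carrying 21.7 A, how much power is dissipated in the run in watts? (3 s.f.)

6540 W

Section 1: A_strand = π(9.7500e-05)² = 2.986e-08 m²; R₁ = ρL/(N·A_s) = (1.63×10^-8)(548)/(37×2.986e-08) = 8.084 Ω
Section 2: A = π(d/2)² = π(6.3500e-04 m)² = 1.267e-06 m²
R₂ = (1.63×10^-8)(451)/(1.267e-06) = 5.803 Ω
R = R₁ + R₂ = 13.89 Ω
P = I²R = (21.7)² × 13.89 = 6540 W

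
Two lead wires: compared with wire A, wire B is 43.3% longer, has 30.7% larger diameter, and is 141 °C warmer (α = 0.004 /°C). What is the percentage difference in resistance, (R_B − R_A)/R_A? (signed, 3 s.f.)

R ∝ ρL/d² with ρ ∝ (1+αΔT), so R_B/R_A = (1 + 43.3/100) × (1 + 30.7/100)⁻² × (1 + 0.004×141)
= 1.433 × 0.5854 × 1.564 = 1.312
(R_B − R_A)/R_A = 1.312 − 1 = 31.2%

31.2%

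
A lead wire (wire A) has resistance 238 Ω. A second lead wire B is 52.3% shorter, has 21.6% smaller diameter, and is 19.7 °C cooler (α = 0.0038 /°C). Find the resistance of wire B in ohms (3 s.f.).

R ∝ ρL/d² with ρ ∝ (1+αΔT), so R_B/R_A = (1 − 52.3/100) × (1 − 21.6/100)⁻² × (1 − 0.0038×19.7)
= 0.477 × 1.627 × 0.9251 = 0.7179
R_B = 0.7179 × 238 = 171 Ω

171 Ω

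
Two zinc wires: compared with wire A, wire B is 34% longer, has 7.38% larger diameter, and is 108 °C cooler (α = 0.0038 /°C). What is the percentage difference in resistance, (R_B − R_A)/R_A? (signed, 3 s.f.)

R ∝ ρL/d² with ρ ∝ (1+αΔT), so R_B/R_A = (1 + 34/100) × (1 + 7.38/100)⁻² × (1 − 0.0038×108)
= 1.34 × 0.8673 × 0.5896 = 0.6852
(R_B − R_A)/R_A = 0.6852 − 1 = -31.5%

-31.5%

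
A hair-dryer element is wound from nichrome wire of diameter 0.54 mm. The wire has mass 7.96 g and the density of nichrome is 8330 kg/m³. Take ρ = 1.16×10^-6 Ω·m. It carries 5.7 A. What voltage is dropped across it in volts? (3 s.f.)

120 V

A = π(d/2)² = π(2.7000e-04 m)² = 2.2902e-07 m²
L = m/(density·A) = 0.00796/(8330×2.2902e-07) = 4.172 m
R = ρL/A = (1.16×10^-6)(4.172)/(2.2902e-07) = 21.13 Ω
V = IR = 5.7 × 21.13 = 120 V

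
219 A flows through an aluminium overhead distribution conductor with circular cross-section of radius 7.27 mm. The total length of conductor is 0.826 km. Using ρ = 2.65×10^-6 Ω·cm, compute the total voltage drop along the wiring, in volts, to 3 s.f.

ρ = 2.65×10^-6 Ω·cm = 2.65×10^-8 Ω·m
A = πr² = π(7.2700e-03 m)² = 1.660e-04 m²
R = ρL/A = (2.65×10^-8)(826)/(1.660e-04) = 0.1318 Ω
V = IR = 219 × 0.1318 = 28.9 V

28.9 V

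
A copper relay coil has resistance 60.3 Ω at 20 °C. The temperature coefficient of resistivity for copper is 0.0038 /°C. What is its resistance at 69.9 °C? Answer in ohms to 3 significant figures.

71.7 Ω

ΔT = 69.9 − 20 = 49.9 °C
R = R₀(1 + αΔT) = 60.3 × (1 + 0.0038×49.9) = 60.3 × 1.19 = 71.7 Ω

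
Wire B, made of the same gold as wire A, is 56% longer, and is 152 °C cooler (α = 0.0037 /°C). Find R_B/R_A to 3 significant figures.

0.683

R ∝ ρL/d² with ρ ∝ (1+αΔT), so R_B/R_A = (1 + 56/100) × (1 − 0.0037×152)
= 1.56 × 0.4376 = 0.683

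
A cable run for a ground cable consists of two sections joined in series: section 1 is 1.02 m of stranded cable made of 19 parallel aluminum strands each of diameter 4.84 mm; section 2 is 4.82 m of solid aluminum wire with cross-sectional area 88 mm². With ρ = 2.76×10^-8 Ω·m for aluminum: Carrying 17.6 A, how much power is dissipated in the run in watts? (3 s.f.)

0.493 W

Section 1: A_strand = π(2.4200e-03)² = 1.840e-05 m²; R₁ = ρL/(N·A_s) = (2.76×10^-8)(1.02)/(19×1.840e-05) = 8.053×10^-5 Ω
Section 2: A = 88 mm² = 8.800e-05 m²
R₂ = (2.76×10^-8)(4.82)/(8.800e-05) = 0.001512 Ω
R = R₁ + R₂ = 0.001592 Ω
P = I²R = (17.6)² × 0.001592 = 0.493 W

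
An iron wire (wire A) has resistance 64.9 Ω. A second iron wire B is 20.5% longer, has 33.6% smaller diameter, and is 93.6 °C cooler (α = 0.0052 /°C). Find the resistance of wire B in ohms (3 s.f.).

R ∝ ρL/d² with ρ ∝ (1+αΔT), so R_B/R_A = (1 + 20.5/100) × (1 − 33.6/100)⁻² × (1 − 0.0052×93.6)
= 1.205 × 2.268 × 0.5133 = 1.403
R_B = 1.403 × 64.9 = 91.0 Ω

91.0 Ω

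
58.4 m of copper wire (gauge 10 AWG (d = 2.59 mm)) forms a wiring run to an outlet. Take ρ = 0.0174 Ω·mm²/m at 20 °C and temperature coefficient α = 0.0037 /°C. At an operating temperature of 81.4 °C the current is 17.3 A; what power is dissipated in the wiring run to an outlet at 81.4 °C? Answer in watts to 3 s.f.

ρ = 0.0174 Ω·mm²/m = 1.74×10^-8 Ω·m
A = π(2.59/2 mm)² = π(1.2950e-03 m)² = 5.269e-06 m²
R₍20₎ = ρL/A = (1.74×10^-8)(58.4)/(5.269e-06) = 0.1929 Ω
R₍81.4₎ = R₍20₎(1 + αΔT) = 0.1929 × (1 + 0.0037×61.4) = 0.2367 Ω
P = I²R = (17.3)² × 0.2367 = 70.8 W

70.8 W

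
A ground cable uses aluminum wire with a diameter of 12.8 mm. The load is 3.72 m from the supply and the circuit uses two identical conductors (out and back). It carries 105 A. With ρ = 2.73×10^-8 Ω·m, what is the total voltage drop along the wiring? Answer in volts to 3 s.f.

A = π(d/2)² = π(6.4000e-03 m)² = 1.287e-04 m²
Total conductor length (both ways) L = 2 × 3.72 = 7.44 m
R = ρL/A = (2.73×10^-8)(7.44)/(1.287e-04) = 0.001578 Ω
V = IR = 105 × 0.001578 = 0.166 V

0.166 V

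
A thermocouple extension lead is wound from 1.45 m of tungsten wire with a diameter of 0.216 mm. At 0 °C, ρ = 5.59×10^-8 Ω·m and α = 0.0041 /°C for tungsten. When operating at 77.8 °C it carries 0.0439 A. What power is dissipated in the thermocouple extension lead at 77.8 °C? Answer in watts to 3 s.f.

0.00562 W

A = π(d/2)² = π(1.0800e-04 m)² = 3.664e-08 m²
R₍0₎ = ρL/A = (5.59×10^-8)(1.45)/(3.664e-08) = 2.212 Ω
R₍77.8₎ = R₍0₎(1 + αΔT) = 2.212 × (1 + 0.0041×77.8) = 2.918 Ω
P = I²R = (0.0439)² × 2.918 = 0.00562 W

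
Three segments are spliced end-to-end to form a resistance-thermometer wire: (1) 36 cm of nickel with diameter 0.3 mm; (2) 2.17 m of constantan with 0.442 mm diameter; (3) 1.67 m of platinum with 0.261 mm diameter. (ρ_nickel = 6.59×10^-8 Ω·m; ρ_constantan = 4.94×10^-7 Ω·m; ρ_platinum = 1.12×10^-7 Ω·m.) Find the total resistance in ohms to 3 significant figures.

Seg 1: A = π(d/2)² = π(1.5000e-04 m)² = 7.069e-08 m²
R_1 = (6.59×10^-8)(0.36)/(7.069e-08) = 0.3356 Ω
Seg 2: A = π(d/2)² = π(2.2100e-04 m)² = 1.534e-07 m²
R_2 = (4.94×10^-7)(2.17)/(1.534e-07) = 6.986 Ω
Seg 3: A = π(d/2)² = π(1.3050e-04 m)² = 5.350e-08 m²
R_3 = (1.12×10^-7)(1.67)/(5.350e-08) = 3.496 Ω
R_total = R_1 + R_2 + R_3 = 10.8 Ω

10.8 Ω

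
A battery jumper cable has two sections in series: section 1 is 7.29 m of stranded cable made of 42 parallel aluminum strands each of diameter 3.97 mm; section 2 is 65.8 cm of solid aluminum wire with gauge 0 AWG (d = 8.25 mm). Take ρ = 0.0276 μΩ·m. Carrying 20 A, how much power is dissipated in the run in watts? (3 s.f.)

ρ = 0.0276 μΩ·m = 2.76×10^-8 Ω·m
Section 1: A_strand = π(1.9850e-03)² = 1.238e-05 m²; R₁ = ρL/(N·A_s) = (2.76×10^-8)(7.29)/(42×1.238e-05) = 3.870×10^-4 Ω
Section 2: A = π(8.25/2 mm)² = π(4.1250e-03 m)² = 5.346e-05 m²
R₂ = (2.76×10^-8)(0.658)/(5.346e-05) = 3.397×10^-4 Ω
R = R₁ + R₂ = 7.267×10^-4 Ω
P = I²R = (20)² × 7.267×10^-4 = 0.291 W

0.291 W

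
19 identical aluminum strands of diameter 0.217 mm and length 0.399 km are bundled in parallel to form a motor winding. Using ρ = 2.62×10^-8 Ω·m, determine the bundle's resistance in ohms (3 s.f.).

A_strand = π(1.0850e-04 m)² = 3.698e-08 m²
R_strand = ρL/A = (2.62×10^-8)(399)/(3.698e-08) = 282.7 Ω
R_total = R_strand/N = 282.7/19 = 14.9 Ω

14.9 Ω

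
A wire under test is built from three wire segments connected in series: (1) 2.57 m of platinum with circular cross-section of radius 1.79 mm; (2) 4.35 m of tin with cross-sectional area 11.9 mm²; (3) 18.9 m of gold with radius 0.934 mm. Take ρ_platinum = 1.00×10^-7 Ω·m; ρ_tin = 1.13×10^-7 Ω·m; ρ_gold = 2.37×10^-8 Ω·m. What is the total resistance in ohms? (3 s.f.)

Seg 1: A = πr² = π(1.7900e-03 m)² = 1.007e-05 m²
R_1 = (1.00×10^-7)(2.57)/(1.007e-05) = 0.02553 Ω
Seg 2: A = 11.9 mm² = 1.190e-05 m²
R_2 = (1.13×10^-7)(4.35)/(1.190e-05) = 0.04131 Ω
Seg 3: A = πr² = π(9.3400e-04 m)² = 2.741e-06 m²
R_3 = (2.37×10^-8)(18.9)/(2.741e-06) = 0.1634 Ω
R_total = R_1 + R_2 + R_3 = 0.230 Ω

0.230 Ω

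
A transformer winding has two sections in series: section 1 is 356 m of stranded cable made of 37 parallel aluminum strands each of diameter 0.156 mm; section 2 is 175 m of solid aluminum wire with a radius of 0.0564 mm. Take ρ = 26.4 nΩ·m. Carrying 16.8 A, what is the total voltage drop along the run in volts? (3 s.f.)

ρ = 26.4 nΩ·m = 2.64×10^-8 Ω·m
Section 1: A_strand = π(7.8000e-05)² = 1.911e-08 m²; R₁ = ρL/(N·A_s) = (2.64×10^-8)(356)/(37×1.911e-08) = 13.29 Ω
Section 2: A = πr² = π(5.6400e-05 m)² = 9.993e-09 m²
R₂ = (2.64×10^-8)(175)/(9.993e-09) = 462.3 Ω
R = R₁ + R₂ = 475.6 Ω
V = IR = 16.8 × 475.6 = 7990 V

7990 V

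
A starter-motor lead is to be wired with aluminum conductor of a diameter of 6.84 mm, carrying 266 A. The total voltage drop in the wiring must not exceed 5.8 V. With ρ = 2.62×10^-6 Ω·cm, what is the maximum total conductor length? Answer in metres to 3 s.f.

30.6 m

ρ = 2.62×10^-6 Ω·cm = 2.62×10^-8 Ω·m
A = π(d/2)² = π(3.4200e-03 m)² = 3.675e-05 m²
L_max = V_max·A/(1·ρI) = (5.8)(3.675e-05)/(2.62×10^-8×266) = 30.6 m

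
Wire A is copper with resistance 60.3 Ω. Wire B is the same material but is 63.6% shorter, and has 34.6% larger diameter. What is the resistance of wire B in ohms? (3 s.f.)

12.1 Ω

R ∝ L/d², so R_B/R_A = (1 − 63.6/100) × (1 + 34.6/100)⁻²
= 0.364 × 0.552 = 0.2009
R_B = 0.2009 × 60.3 = 12.1 Ω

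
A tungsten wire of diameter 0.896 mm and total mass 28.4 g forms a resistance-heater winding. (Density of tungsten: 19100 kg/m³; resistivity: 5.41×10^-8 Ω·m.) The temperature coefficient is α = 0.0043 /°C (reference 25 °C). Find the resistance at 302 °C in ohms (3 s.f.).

0.443 Ω

A = π(d/2)² = π(4.4800e-04 m)² = 6.3053e-07 m²
L = m/(density·A) = 0.0284/(19100×6.3053e-07) = 2.358 m
R = ρL/A = (5.41×10^-8)(2.358)/(6.3053e-07) = 0.2023 Ω
R(302 °C) = 0.2023 × (1 + 0.0043×277) = 0.443 Ω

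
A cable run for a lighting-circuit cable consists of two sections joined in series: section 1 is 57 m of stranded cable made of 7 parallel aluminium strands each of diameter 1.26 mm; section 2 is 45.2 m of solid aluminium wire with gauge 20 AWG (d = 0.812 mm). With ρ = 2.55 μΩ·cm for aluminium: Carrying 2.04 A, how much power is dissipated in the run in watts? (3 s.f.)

9.96 W

ρ = 2.55 μΩ·cm = 2.55×10^-8 Ω·m
Section 1: A_strand = π(6.3000e-04)² = 1.247e-06 m²; R₁ = ρL/(N·A_s) = (2.55×10^-8)(57)/(7×1.247e-06) = 0.1665 Ω
Section 2: A = π(0.812/2 mm)² = π(4.0600e-04 m)² = 5.178e-07 m²
R₂ = (2.55×10^-8)(45.2)/(5.178e-07) = 2.226 Ω
R = R₁ + R₂ = 2.392 Ω
P = I²R = (2.04)² × 2.392 = 9.96 W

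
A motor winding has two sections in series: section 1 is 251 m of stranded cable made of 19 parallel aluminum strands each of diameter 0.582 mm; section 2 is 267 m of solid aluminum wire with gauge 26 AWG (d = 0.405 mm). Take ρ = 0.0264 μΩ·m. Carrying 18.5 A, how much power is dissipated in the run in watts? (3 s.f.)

19200 W

ρ = 0.0264 μΩ·m = 2.64×10^-8 Ω·m
Section 1: A_strand = π(2.9100e-04)² = 2.660e-07 m²; R₁ = ρL/(N·A_s) = (2.64×10^-8)(251)/(19×2.660e-07) = 1.311 Ω
Section 2: A = π(0.405/2 mm)² = π(2.0250e-04 m)² = 1.288e-07 m²
R₂ = (2.64×10^-8)(267)/(1.288e-07) = 54.72 Ω
R = R₁ + R₂ = 56.03 Ω
P = I²R = (18.5)² × 56.03 = 19200 W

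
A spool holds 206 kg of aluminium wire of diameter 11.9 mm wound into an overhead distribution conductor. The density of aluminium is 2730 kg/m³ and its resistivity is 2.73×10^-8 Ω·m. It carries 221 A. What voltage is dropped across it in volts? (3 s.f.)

A = π(d/2)² = π(5.9500e-03 m)² = 1.1122e-04 m²
L = m/(density·A) = 206/(2730×1.1122e-04) = 678.5 m
R = ρL/A = (2.73×10^-8)(678.5)/(1.1122e-04) = 0.1665 Ω
V = IR = 221 × 0.1665 = 36.8 V

36.8 V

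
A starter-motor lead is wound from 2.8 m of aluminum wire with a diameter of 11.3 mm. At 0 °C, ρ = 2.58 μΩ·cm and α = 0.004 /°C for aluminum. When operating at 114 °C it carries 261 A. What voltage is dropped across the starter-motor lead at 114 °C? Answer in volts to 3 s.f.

0.274 V

ρ = 2.58 μΩ·cm = 2.58×10^-8 Ω·m
A = π(d/2)² = π(5.6500e-03 m)² = 1.003e-04 m²
R₍0₎ = ρL/A = (2.58×10^-8)(2.8)/(1.003e-04) = 7.203×10^-4 Ω
R₍114₎ = R₍0₎(1 + αΔT) = 7.203×10^-4 × (1 + 0.004×114) = 0.001049 Ω
V = IR = 261 × 0.001049 = 0.274 V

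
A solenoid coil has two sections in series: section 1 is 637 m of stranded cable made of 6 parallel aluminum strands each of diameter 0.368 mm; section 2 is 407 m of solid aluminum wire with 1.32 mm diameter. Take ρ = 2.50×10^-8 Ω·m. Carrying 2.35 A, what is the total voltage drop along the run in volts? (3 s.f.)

76.1 V

Section 1: A_strand = π(1.8400e-04)² = 1.064e-07 m²; R₁ = ρL/(N·A_s) = (2.50×10^-8)(637)/(6×1.064e-07) = 24.95 Ω
Section 2: A = π(d/2)² = π(6.6000e-04 m)² = 1.368e-06 m²
R₂ = (2.50×10^-8)(407)/(1.368e-06) = 7.435 Ω
R = R₁ + R₂ = 32.39 Ω
V = IR = 2.35 × 32.39 = 76.1 V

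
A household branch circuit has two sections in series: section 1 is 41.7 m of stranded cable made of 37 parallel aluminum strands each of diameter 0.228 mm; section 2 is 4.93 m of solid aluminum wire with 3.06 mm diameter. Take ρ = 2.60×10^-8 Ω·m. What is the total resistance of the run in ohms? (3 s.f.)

0.735 Ω

Section 1: A_strand = π(1.1400e-04)² = 4.083e-08 m²; R₁ = ρL/(N·A_s) = (2.60×10^-8)(41.7)/(37×4.083e-08) = 0.7177 Ω
Section 2: A = π(d/2)² = π(1.5300e-03 m)² = 7.354e-06 m²
R₂ = (2.60×10^-8)(4.93)/(7.354e-06) = 0.01743 Ω
R = R₁ + R₂ = 0.735 Ω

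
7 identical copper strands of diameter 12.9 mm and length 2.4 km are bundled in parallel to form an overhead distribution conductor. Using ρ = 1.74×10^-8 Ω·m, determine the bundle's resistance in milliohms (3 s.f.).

45.6 mΩ

A_strand = π(6.4500e-03 m)² = 1.307e-04 m²
R_strand = ρL/A = (1.74×10^-8)(2400)/(1.307e-04) = 0.3195 Ω
R_total = R_strand/N = 0.3195/7 = 45.6 mΩ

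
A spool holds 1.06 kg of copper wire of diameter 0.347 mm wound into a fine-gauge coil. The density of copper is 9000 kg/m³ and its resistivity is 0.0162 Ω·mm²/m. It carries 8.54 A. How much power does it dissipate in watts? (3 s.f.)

15600 W

ρ = 0.0162 Ω·mm²/m = 1.62×10^-8 Ω·m
A = π(d/2)² = π(1.7350e-04 m)² = 9.4569e-08 m²
L = m/(density·A) = 1.06/(9000×9.4569e-08) = 1245 m
R = ρL/A = (1.62×10^-8)(1245)/(9.4569e-08) = 213.3 Ω
P = I²R = (8.54)² × 213.3 = 15600 W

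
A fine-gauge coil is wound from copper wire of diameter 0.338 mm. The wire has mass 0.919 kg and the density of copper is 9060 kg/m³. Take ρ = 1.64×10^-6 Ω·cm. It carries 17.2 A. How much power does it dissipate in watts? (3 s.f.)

ρ = 1.64×10^-6 Ω·cm = 1.64×10^-8 Ω·m
A = π(d/2)² = π(1.6900e-04 m)² = 8.9727e-08 m²
L = m/(density·A) = 0.919/(9060×8.9727e-08) = 1130 m
R = ρL/A = (1.64×10^-8)(1130)/(8.9727e-08) = 206.6 Ω
P = I²R = (17.2)² × 206.6 = 61100 W

61100 W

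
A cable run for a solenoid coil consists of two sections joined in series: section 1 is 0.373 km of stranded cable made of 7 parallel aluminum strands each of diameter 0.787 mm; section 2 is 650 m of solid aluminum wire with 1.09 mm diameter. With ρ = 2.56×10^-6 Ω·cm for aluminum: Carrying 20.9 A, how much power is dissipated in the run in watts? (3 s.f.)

9010 W

ρ = 2.56×10^-6 Ω·cm = 2.56×10^-8 Ω·m
Section 1: A_strand = π(3.9350e-04)² = 4.865e-07 m²; R₁ = ρL/(N·A_s) = (2.56×10^-8)(373)/(7×4.865e-07) = 2.804 Ω
Section 2: A = π(d/2)² = π(5.4500e-04 m)² = 9.331e-07 m²
R₂ = (2.56×10^-8)(650)/(9.331e-07) = 17.83 Ω
R = R₁ + R₂ = 20.64 Ω
P = I²R = (20.9)² × 20.64 = 9010 W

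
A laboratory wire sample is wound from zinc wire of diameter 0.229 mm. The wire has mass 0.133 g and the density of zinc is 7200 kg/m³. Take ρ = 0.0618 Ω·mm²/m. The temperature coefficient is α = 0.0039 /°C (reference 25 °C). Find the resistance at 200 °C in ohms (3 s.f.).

1.13 Ω

ρ = 0.0618 Ω·mm²/m = 6.18×10^-8 Ω·m
A = π(d/2)² = π(1.1450e-04 m)² = 4.1187e-08 m²
L = m/(density·A) = 1.330×10^-4/(7200×4.1187e-08) = 0.4485 m
R = ρL/A = (6.18×10^-8)(0.4485)/(4.1187e-08) = 0.673 Ω
R(200 °C) = 0.673 × (1 + 0.0039×175) = 1.13 Ω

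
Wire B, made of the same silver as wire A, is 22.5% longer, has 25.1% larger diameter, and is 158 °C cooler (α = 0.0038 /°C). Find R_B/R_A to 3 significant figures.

R ∝ ρL/d² with ρ ∝ (1+αΔT), so R_B/R_A = (1 + 22.5/100) × (1 + 25.1/100)⁻² × (1 − 0.0038×158)
= 1.225 × 0.639 × 0.3996 = 0.313

0.313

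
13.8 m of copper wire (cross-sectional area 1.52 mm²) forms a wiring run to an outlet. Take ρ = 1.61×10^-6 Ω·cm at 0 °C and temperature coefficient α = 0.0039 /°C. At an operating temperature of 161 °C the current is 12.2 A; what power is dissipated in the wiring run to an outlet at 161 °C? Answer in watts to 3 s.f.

ρ = 1.61×10^-6 Ω·cm = 1.61×10^-8 Ω·m
A = 1.52 mm² = 1.520e-06 m²
R₍0₎ = ρL/A = (1.61×10^-8)(13.8)/(1.520e-06) = 0.1462 Ω
R₍161₎ = R₍0₎(1 + αΔT) = 0.1462 × (1 + 0.0039×161) = 0.238 Ω
P = I²R = (12.2)² × 0.238 = 35.4 W

35.4 W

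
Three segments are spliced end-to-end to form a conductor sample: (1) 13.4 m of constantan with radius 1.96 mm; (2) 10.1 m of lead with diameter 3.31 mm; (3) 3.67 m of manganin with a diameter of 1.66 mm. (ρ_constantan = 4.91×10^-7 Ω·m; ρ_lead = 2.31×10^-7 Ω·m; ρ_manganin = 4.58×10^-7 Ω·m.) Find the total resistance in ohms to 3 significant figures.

1.59 Ω

Seg 1: A = πr² = π(1.9600e-03 m)² = 1.207e-05 m²
R_1 = (4.91×10^-7)(13.4)/(1.207e-05) = 0.5452 Ω
Seg 2: A = π(d/2)² = π(1.6550e-03 m)² = 8.605e-06 m²
R_2 = (2.31×10^-7)(10.1)/(8.605e-06) = 0.2711 Ω
Seg 3: A = π(d/2)² = π(8.3000e-04 m)² = 2.164e-06 m²
R_3 = (4.58×10^-7)(3.67)/(2.164e-06) = 0.7767 Ω
R_total = R_1 + R_2 + R_3 = 1.59 Ω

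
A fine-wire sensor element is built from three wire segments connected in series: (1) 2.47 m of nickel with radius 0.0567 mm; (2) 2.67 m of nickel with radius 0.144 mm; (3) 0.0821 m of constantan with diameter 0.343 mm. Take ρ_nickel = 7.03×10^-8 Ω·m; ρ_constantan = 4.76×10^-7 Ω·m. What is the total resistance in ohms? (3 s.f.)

Seg 1: A = πr² = π(5.6700e-05 m)² = 1.010e-08 m²
R_1 = (7.03×10^-8)(2.47)/(1.010e-08) = 17.19 Ω
Seg 2: A = πr² = π(1.4400e-04 m)² = 6.514e-08 m²
R_2 = (7.03×10^-8)(2.67)/(6.514e-08) = 2.881 Ω
Seg 3: A = π(d/2)² = π(1.7150e-04 m)² = 9.240e-08 m²
R_3 = (4.76×10^-7)(0.0821)/(9.240e-08) = 0.4229 Ω
R_total = R_1 + R_2 + R_3 = 20.5 Ω

20.5 Ω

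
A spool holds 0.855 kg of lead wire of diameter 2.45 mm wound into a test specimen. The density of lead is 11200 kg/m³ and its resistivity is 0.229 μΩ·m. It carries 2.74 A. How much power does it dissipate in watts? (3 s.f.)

ρ = 0.229 μΩ·m = 2.29×10^-7 Ω·m
A = π(d/2)² = π(1.2250e-03 m)² = 4.7144e-06 m²
L = m/(density·A) = 0.855/(11200×4.7144e-06) = 16.19 m
R = ρL/A = (2.29×10^-7)(16.19)/(4.7144e-06) = 0.7866 Ω
P = I²R = (2.74)² × 0.7866 = 5.91 W

5.91 W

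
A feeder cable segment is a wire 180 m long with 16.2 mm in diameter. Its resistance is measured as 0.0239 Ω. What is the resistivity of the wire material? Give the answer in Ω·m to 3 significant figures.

A = π(d/2)² = π(8.1000e-03 m)² = 2.061e-04 m²
ρ = RA/L = (0.0239)(2.061e-04)/(180) = 2.74×10^-8 Ω·m

2.74×10^-8 Ω·m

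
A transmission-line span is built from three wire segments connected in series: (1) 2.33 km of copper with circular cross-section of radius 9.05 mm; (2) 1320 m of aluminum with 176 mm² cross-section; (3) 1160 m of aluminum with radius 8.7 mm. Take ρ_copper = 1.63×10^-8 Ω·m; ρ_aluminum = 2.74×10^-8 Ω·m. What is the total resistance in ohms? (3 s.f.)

Seg 1: A = πr² = π(9.0500e-03 m)² = 2.573e-04 m²
R_1 = (1.63×10^-8)(2330)/(2.573e-04) = 0.1476 Ω
Seg 2: A = 176 mm² = 1.760e-04 m²
R_2 = (2.74×10^-8)(1320)/(1.760e-04) = 0.2055 Ω
Seg 3: A = πr² = π(8.7000e-03 m)² = 2.378e-04 m²
R_3 = (2.74×10^-8)(1160)/(2.378e-04) = 0.1337 Ω
R_total = R_1 + R_2 + R_3 = 0.487 Ω

0.487 Ω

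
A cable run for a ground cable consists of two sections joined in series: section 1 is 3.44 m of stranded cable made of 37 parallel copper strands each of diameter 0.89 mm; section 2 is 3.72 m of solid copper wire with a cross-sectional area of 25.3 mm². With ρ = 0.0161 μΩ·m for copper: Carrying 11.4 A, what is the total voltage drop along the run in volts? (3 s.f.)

ρ = 0.0161 μΩ·m = 1.61×10^-8 Ω·m
Section 1: A_strand = π(4.4500e-04)² = 6.221e-07 m²; R₁ = ρL/(N·A_s) = (1.61×10^-8)(3.44)/(37×6.221e-07) = 0.002406 Ω
Section 2: A = 25.3 mm² = 2.530e-05 m²
R₂ = (1.61×10^-8)(3.72)/(2.530e-05) = 0.002367 Ω
R = R₁ + R₂ = 0.004773 Ω
V = IR = 11.4 × 0.004773 = 0.0544 V

0.0544 V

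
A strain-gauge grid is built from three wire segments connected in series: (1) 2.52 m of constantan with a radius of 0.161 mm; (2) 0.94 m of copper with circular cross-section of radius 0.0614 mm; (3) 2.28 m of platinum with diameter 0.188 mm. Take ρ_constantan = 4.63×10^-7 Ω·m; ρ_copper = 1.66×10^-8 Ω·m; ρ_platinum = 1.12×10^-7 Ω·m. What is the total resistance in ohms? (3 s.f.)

Seg 1: A = πr² = π(1.6100e-04 m)² = 8.143e-08 m²
R_1 = (4.63×10^-7)(2.52)/(8.143e-08) = 14.33 Ω
Seg 2: A = πr² = π(6.1400e-05 m)² = 1.184e-08 m²
R_2 = (1.66×10^-8)(0.94)/(1.184e-08) = 1.317 Ω
Seg 3: A = π(d/2)² = π(9.4000e-05 m)² = 2.776e-08 m²
R_3 = (1.12×10^-7)(2.28)/(2.776e-08) = 9.199 Ω
R_total = R_1 + R_2 + R_3 = 24.8 Ω

24.8 Ω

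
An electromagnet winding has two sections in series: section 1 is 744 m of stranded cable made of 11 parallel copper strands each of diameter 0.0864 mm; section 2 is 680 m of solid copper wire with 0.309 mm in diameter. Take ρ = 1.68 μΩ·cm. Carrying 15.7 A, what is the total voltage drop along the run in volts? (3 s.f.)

ρ = 1.68 μΩ·cm = 1.68×10^-8 Ω·m
Section 1: A_strand = π(4.3200e-05)² = 5.863e-09 m²; R₁ = ρL/(N·A_s) = (1.68×10^-8)(744)/(11×5.863e-09) = 193.8 Ω
Section 2: A = π(d/2)² = π(1.5450e-04 m)² = 7.499e-08 m²
R₂ = (1.68×10^-8)(680)/(7.499e-08) = 152.3 Ω
R = R₁ + R₂ = 346.1 Ω
V = IR = 15.7 × 346.1 = 5430 V

5430 V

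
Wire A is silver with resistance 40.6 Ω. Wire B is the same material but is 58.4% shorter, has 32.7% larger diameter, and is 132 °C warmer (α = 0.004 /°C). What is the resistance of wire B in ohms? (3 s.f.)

R ∝ ρL/d² with ρ ∝ (1+αΔT), so R_B/R_A = (1 − 58.4/100) × (1 + 32.7/100)⁻² × (1 + 0.004×132)
= 0.416 × 0.5679 × 1.528 = 0.361
R_B = 0.361 × 40.6 = 14.7 Ω

14.7 Ω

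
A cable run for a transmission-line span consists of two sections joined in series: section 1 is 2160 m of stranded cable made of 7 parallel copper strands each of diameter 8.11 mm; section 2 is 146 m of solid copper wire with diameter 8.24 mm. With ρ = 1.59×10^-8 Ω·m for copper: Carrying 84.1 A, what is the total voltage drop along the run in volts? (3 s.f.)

Section 1: A_strand = π(4.0550e-03)² = 5.166e-05 m²; R₁ = ρL/(N·A_s) = (1.59×10^-8)(2160)/(7×5.166e-05) = 0.09498 Ω
Section 2: A = π(d/2)² = π(4.1200e-03 m)² = 5.333e-05 m²
R₂ = (1.59×10^-8)(146)/(5.333e-05) = 0.04353 Ω
R = R₁ + R₂ = 0.1385 Ω
V = IR = 84.1 × 0.1385 = 11.6 V

11.6 V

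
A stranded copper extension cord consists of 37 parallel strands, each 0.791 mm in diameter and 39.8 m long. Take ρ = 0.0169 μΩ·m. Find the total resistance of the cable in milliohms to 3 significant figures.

ρ = 0.0169 μΩ·m = 1.69×10^-8 Ω·m
A_strand = π(3.9550e-04 m)² = 4.914e-07 m²
R_strand = ρL/A = (1.69×10^-8)(39.8)/(4.914e-07) = 1.369 Ω
R_total = R_strand/N = 1.369/37 = 37.0 mΩ

37.0 mΩ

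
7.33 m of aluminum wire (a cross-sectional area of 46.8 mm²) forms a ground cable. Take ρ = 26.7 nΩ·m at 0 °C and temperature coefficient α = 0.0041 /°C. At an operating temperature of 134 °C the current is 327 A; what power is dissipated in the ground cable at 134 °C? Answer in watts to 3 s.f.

693 W

ρ = 26.7 nΩ·m = 2.67×10^-8 Ω·m
A = 46.8 mm² = 4.680e-05 m²
R₍0₎ = ρL/A = (2.67×10^-8)(7.33)/(4.680e-05) = 0.004182 Ω
R₍134₎ = R₍0₎(1 + αΔT) = 0.004182 × (1 + 0.0041×134) = 0.006479 Ω
P = I²R = (327)² × 0.006479 = 693 W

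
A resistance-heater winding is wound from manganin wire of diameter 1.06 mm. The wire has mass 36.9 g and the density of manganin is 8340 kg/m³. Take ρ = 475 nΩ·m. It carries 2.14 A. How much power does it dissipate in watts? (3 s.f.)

ρ = 475 nΩ·m = 4.75×10^-7 Ω·m
A = π(d/2)² = π(5.3000e-04 m)² = 8.8247e-07 m²
L = m/(density·A) = 0.0369/(8340×8.8247e-07) = 5.014 m
R = ρL/A = (4.75×10^-7)(5.014)/(8.8247e-07) = 2.699 Ω
P = I²R = (2.14)² × 2.699 = 12.4 W

12.4 W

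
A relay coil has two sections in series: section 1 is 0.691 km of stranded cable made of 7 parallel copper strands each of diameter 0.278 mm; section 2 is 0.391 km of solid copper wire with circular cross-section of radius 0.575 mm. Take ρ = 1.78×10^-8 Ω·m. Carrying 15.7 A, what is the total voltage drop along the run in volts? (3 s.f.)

Section 1: A_strand = π(1.3900e-04)² = 6.070e-08 m²; R₁ = ρL/(N·A_s) = (1.78×10^-8)(691)/(7×6.070e-08) = 28.95 Ω
Section 2: A = πr² = π(5.7500e-04 m)² = 1.039e-06 m²
R₂ = (1.78×10^-8)(391)/(1.039e-06) = 6.701 Ω
R = R₁ + R₂ = 35.65 Ω
V = IR = 15.7 × 35.65 = 560 V

560 V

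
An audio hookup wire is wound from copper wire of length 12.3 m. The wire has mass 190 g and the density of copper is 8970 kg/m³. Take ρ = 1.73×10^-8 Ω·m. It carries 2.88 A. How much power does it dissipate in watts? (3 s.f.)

A = m/(density·L) = 0.19/(8970×12.3) = 1.7221e-06 m²
R = ρL/A = (1.73×10^-8)(12.3)/(1.7221e-06) = 0.1236 Ω
P = I²R = (2.88)² × 0.1236 = 1.02 W

1.02 W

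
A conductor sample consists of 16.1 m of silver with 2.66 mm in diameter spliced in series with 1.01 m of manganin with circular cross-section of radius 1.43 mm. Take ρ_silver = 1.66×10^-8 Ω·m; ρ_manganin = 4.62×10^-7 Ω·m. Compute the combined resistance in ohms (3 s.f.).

0.121 Ω

Segment 1: A = π(d/2)² = π(1.3300e-03 m)² = 5.557e-06 m²
R₁ = ρL/A = (1.66×10^-8)(16.1)/(5.557e-06) = 0.04809 Ω
Segment 2: A = πr² = π(1.4300e-03 m)² = 6.424e-06 m²
R₂ = (4.62×10^-7)(1.01)/(6.424e-06) = 0.07263 Ω
R = R₁ + R₂ = 0.121 Ω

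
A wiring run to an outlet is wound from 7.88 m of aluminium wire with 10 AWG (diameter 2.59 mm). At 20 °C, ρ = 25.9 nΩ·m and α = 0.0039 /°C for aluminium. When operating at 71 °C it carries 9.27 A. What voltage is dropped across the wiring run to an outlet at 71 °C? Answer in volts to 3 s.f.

0.431 V

ρ = 25.9 nΩ·m = 2.59×10^-8 Ω·m
A = π(2.59/2 mm)² = π(1.2950e-03 m)² = 5.269e-06 m²
R₍20₎ = ρL/A = (2.59×10^-8)(7.88)/(5.269e-06) = 0.03874 Ω
R₍71₎ = R₍20₎(1 + αΔT) = 0.03874 × (1 + 0.0039×51) = 0.04644 Ω
V = IR = 9.27 × 0.04644 = 0.431 V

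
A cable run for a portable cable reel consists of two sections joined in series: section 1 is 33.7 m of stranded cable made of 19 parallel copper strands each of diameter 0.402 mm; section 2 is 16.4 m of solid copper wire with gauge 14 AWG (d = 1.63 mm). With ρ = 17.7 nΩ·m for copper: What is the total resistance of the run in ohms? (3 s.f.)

0.386 Ω

ρ = 17.7 nΩ·m = 1.77×10^-8 Ω·m
Section 1: A_strand = π(2.0100e-04)² = 1.269e-07 m²; R₁ = ρL/(N·A_s) = (1.77×10^-8)(33.7)/(19×1.269e-07) = 0.2473 Ω
Section 2: A = π(1.63/2 mm)² = π(8.1500e-04 m)² = 2.087e-06 m²
R₂ = (1.77×10^-8)(16.4)/(2.087e-06) = 0.1391 Ω
R = R₁ + R₂ = 0.386 Ω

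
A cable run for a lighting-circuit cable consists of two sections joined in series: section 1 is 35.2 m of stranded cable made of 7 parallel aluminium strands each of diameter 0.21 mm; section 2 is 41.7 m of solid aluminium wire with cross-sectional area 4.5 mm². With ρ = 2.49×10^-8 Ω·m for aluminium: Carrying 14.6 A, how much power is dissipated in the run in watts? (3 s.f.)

Section 1: A_strand = π(1.0500e-04)² = 3.464e-08 m²; R₁ = ρL/(N·A_s) = (2.49×10^-8)(35.2)/(7×3.464e-08) = 3.615 Ω
Section 2: A = 4.5 mm² = 4.500e-06 m²
R₂ = (2.49×10^-8)(41.7)/(4.500e-06) = 0.2307 Ω
R = R₁ + R₂ = 3.846 Ω
P = I²R = (14.6)² × 3.846 = 820 W

820 W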